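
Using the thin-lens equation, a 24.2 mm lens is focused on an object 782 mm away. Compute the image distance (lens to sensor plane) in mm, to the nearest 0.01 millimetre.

1/dᵢ = 1/f − 1/dₒ = 1/24.2 − 1/782 = 0.0400435 mm⁻¹.
dᵢ = 1/0.0400435 ≈ 24.9728 mm.

24.97 mm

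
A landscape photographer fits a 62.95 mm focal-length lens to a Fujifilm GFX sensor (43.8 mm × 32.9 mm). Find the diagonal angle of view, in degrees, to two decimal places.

Sensor diagonal = √(43.8² + 32.9²) = √3000.8500 ≈ 54.7800 mm.
Angle of view α = 2·arctan(d/2f) with d = 54.7800 mm and f = 62.95 mm.
d/2f = 0.43511; arctan(0.43511) ≈ 23.5142°, so α ≈ 47.0284°.

47.03°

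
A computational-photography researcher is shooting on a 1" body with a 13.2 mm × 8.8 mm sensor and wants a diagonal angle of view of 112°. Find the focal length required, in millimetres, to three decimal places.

5.350 mm

Sensor diagonal = √(13.2² + 8.8²) = √251.6800 ≈ 15.8644 mm.
From α = 2·arctan(d/2f) we get f = d / (2·tan(α/2)).
With d = 15.8644 mm and α/2 = 56°, tan(α/2) ≈ 1.48256, so f ≈ 15.8644 / 2.96512 ≈ 5.3503 mm.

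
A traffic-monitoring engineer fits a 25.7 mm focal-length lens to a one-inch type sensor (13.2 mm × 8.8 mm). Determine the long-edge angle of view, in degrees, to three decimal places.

Angle of view α = 2·arctan(w/2f) with w = 13.2 mm and f = 25.7 mm.
w/2f = 0.25681; arctan(0.25681) ≈ 14.4028°, so α ≈ 28.8057°.

28.806°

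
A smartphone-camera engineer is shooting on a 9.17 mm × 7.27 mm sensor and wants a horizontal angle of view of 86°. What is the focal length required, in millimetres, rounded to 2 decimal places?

4.92 mm

From α = 2·arctan(w/2f) we get f = w / (2·tan(α/2)).
With w = 9.17 mm and α/2 = 43°, tan(α/2) ≈ 0.93252, so f ≈ 9.17 / 1.86503 ≈ 4.9168 mm.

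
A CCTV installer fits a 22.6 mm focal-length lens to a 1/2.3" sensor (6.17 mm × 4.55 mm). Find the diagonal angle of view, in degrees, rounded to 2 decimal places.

Sensor diagonal = √(6.17² + 4.55²) = √58.7714 ≈ 7.6663 mm.
Angle of view α = 2·arctan(d/2f) with d = 7.6663 mm and f = 22.6 mm.
d/2f = 0.16961; arctan(0.16961) ≈ 9.6262°, so α ≈ 19.2524°.

19.25°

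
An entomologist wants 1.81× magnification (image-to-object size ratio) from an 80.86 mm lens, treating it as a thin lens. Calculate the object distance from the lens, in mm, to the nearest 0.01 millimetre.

With m = dᵢ/dₒ and 1/f = 1/dₒ + 1/dᵢ, substituting dᵢ = m·dₒ gives 1/f = (1 + 1/m)/dₒ, hence dₒ = f·(1 + 1/m).
dₒ = 80.86 × (1 + 1/1.81) = 80.86 × 1.55249 ≈ 125.534 mm.

125.53 mm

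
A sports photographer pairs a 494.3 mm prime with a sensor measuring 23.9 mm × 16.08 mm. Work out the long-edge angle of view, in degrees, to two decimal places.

2.77°

Angle of view α = 2·arctan(w/2f) with w = 23.9 mm and f = 494.3 mm.
w/2f = 0.02418; arctan(0.02418) ≈ 1.3849°, so α ≈ 2.7698°.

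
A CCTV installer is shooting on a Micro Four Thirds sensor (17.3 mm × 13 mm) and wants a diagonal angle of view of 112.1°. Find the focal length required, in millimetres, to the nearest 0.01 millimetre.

Sensor diagonal = √(17.3² + 13²) = √468.2900 ≈ 21.6400 mm.
From α = 2·arctan(d/2f) we get f = d / (2·tan(α/2)).
With d = 21.6400 mm and α/2 = 56.05°, tan(α/2) ≈ 1.48536, so f ≈ 21.6400 / 2.97071 ≈ 7.2845 mm.

7.28 mm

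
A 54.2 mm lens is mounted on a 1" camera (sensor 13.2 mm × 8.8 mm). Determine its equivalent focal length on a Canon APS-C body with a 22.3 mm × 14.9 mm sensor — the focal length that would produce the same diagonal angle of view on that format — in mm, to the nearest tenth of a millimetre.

91.6 mm

Sensor diagonal = √(13.2² + 8.8²) = √251.6800 ≈ 15.8644 mm.
Sensor diagonal = √(22.3² + 14.9²) = √719.3000 ≈ 26.8198 mm.
Equal angle of view means equal diagonal/f ratio, so f₂ = f₁ · (diagonal₂/diagonal₁) = 54.2 × 26.8198/15.8644.
f₂ = 54.2 × 1.69056 ≈ 91.628 mm.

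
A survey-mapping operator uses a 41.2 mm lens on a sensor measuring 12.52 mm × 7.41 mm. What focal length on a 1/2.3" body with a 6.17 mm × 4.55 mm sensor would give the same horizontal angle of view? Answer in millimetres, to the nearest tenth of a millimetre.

20.3 mm

Equal angle of view means equal width/f ratio, so f₂ = f₁ · (width₂/width₁) = 41.2 × 6.17/12.52.
f₂ = 41.2 × 0.49281 ≈ 20.304 mm.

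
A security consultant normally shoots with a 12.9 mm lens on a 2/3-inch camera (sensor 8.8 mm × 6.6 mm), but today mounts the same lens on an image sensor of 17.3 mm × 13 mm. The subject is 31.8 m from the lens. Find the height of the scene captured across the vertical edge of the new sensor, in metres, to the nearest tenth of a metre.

The focal length stays 12.9 mm; the relevant sensor dimension is now h = 13 mm. Object distance dₒ = 31.8 m = 31800 mm.
Thin-lens field height W = h·(dₒ − f)/f = 13 × (31800 − 12.9)/12.9 ≈ 32033.512 mm = 32.0335 m.

32.0 m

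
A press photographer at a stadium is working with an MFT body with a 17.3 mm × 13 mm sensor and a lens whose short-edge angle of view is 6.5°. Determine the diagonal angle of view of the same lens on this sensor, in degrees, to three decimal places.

From the short-edge AOV: f = 13 / (2·tan(3.25°)) = 13 / 0.11357 ≈ 114.4686 mm.
Sensor diagonal = √(17.3² + 13²) = √468.2900 ≈ 21.6400 mm.
Diagonal AOV = 2·arctan(21.6400 / (2 × 114.4686)) = 2·arctan(0.09452) ≈ 10.7995°.

10.800°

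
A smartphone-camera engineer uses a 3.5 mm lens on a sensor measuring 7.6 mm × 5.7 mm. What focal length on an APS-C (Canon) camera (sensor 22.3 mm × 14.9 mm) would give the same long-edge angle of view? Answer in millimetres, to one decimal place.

Equal angle of view means equal width/f ratio, so f₂ = f₁ · (width₂/width₁) = 3.5 × 22.3/7.6.
f₂ = 3.5 × 2.93421 ≈ 10.270 mm.

10.3 mm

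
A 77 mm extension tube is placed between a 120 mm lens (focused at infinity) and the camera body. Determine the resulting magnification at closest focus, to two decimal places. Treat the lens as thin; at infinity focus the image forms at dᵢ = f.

The tube moves the image plane from f to f + e, so dᵢ = 120 + 77 = 197 mm. Focus is achieved when 1/f = 1/dₒ + 1/dᵢ, giving dₒ = 1/(1/f − 1/(f+e)).
Magnification m = dᵢ/dₒ = (f+e)·(1/f − 1/(f+e)) = e/f = 77/120 ≈ 0.6417.

0.64×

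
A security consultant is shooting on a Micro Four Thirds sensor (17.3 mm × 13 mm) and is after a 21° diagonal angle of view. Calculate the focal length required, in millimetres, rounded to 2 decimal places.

Sensor diagonal = √(17.3² + 13²) = √468.2900 ≈ 21.6400 mm.
From α = 2·arctan(d/2f) we get f = d / (2·tan(α/2)).
With d = 21.6400 mm and α/2 = 10.5°, tan(α/2) ≈ 0.18534, so f ≈ 21.6400 / 0.37068 ≈ 58.3795 mm.

58.38 mm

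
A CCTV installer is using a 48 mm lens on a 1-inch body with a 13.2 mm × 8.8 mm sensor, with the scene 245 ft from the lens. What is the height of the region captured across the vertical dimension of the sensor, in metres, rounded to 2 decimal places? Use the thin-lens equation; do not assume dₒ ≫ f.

dₒ: 245 ft × 304.8 mm/ft = 74676.00 mm.
Similar triangles through the lens centre give W/dₒ = h/dᵢ; with 1/f = 1/dₒ + 1/dᵢ this gives W = h·(dₒ − f)/f.
W = 8.8 mm × (74676 − 48) / 48 = 8.8 × 1554.7500 ≈ 13681.800 mm = 13.6818 m.

13.68 m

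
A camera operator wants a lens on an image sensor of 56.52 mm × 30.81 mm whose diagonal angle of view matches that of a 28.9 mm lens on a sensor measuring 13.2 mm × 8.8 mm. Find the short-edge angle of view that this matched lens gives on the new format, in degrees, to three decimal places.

14.968°

Sensor diagonal = √(13.2² + 8.8²) = √251.6800 ≈ 15.8644 mm.
Sensor diagonal = √(56.52² + 30.81²) = √4143.7665 ≈ 64.3721 mm.
Equal diagonal AOV ⇒ f₂ = f₁ · 64.3721/15.8644 = 28.9 × 4.05764 ≈ 117.2657 mm.
Short-edge AOV on the new format = 2·arctan(30.81 / (2 × 117.2657)) = 2·arctan(0.13137) ≈ 14.9680°.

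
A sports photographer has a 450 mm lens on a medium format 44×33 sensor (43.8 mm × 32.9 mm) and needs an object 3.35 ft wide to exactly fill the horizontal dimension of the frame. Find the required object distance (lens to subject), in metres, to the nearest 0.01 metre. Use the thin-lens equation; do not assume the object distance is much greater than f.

W: 3.35 ft × 304.8 mm/ft = 1021.08 mm.
Magnification m = w/W = dᵢ/dₒ; combined with 1/f = 1/dₒ + 1/dᵢ this gives dₒ = f·(1 + W/w).
dₒ = 450 mm × (1 + 1021.08/43.8) = 450 × 24.3123 ≈ 10940.548 mm = 10.9405 m.

10.94 m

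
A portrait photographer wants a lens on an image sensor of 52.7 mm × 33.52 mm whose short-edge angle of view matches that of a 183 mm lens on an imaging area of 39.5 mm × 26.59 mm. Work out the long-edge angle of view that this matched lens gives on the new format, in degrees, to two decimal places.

13.03°

Equal short-edge AOV ⇒ f₂ = f₁ · 33.52/26.59 = 183 × 1.26062 ≈ 230.6942 mm.
Long-edge AOV on the new format = 2·arctan(52.7 / (2 × 230.6942)) = 2·arctan(0.11422) ≈ 13.0322°.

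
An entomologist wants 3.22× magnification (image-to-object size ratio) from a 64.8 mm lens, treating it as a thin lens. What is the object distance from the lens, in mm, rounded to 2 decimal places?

With m = dᵢ/dₒ and 1/f = 1/dₒ + 1/dᵢ, substituting dᵢ = m·dₒ gives 1/f = (1 + 1/m)/dₒ, hence dₒ = f·(1 + 1/m).
dₒ = 64.8 × (1 + 1/3.22) = 64.8 × 1.31056 ≈ 84.924 mm.

84.92 mm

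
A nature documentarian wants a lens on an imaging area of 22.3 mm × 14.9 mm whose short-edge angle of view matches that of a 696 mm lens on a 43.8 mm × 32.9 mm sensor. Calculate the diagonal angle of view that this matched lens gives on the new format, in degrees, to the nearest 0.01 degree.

Equal short-edge AOV ⇒ f₂ = f₁ · 14.9/32.9 = 696 × 0.45289 ≈ 315.2097 mm.
Sensor diagonal = √(22.3² + 14.9²) = √719.3000 ≈ 26.8198 mm.
Diagonal AOV on the new format = 2·arctan(26.8198 / (2 × 315.2097)) = 2·arctan(0.04254) ≈ 4.8721°.

4.87°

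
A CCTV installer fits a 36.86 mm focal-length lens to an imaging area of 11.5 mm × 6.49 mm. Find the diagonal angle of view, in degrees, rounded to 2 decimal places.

20.31°

Sensor diagonal = √(11.5² + 6.49²) = √174.3701 ≈ 13.2049 mm.
Angle of view α = 2·arctan(d/2f) with d = 13.2049 mm and f = 36.86 mm.
d/2f = 0.17912; arctan(0.17912) ≈ 10.1553°, so α ≈ 20.3106°.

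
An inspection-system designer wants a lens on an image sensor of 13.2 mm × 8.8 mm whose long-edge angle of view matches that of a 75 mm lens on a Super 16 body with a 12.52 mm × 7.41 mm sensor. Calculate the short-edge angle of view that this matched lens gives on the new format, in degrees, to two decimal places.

6.37°

Equal long-edge AOV ⇒ f₂ = f₁ · 13.2/12.52 = 75 × 1.05431 ≈ 79.0735 mm.
Short-edge AOV on the new format = 2·arctan(8.8 / (2 × 79.0735)) = 2·arctan(0.05564) ≈ 6.3698°.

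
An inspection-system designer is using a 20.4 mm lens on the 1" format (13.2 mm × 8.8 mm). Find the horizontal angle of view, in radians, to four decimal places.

Angle of view α = 2·arctan(w/2f) with w = 13.2 mm and f = 20.4 mm.
w/2f = 0.32353; arctan(0.32353) ≈ 0.3129 rad, so α ≈ 0.6258 rad.

0.6258 rad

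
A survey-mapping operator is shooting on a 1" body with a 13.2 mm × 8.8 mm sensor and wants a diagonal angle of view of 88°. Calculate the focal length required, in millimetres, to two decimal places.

8.21 mm

Sensor diagonal = √(13.2² + 8.8²) = √251.6800 ≈ 15.8644 mm.
From α = 2·arctan(d/2f) we get f = d / (2·tan(α/2)).
With d = 15.8644 mm and α/2 = 44°, tan(α/2) ≈ 0.96569, so f ≈ 15.8644 / 1.93138 ≈ 8.2140 mm.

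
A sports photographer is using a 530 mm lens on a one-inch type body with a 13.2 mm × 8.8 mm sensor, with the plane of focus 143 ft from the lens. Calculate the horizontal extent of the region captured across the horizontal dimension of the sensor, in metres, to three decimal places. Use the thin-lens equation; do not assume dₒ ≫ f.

1.072 m

dₒ: 143 ft × 304.8 mm/ft = 43586.40 mm.
Similar triangles through the lens centre give W/dₒ = w/dᵢ; with 1/f = 1/dₒ + 1/dᵢ this gives W = w·(dₒ − f)/f.
W = 13.2 mm × (43586.4 − 530) / 530 = 13.2 × 81.2385 ≈ 1072.348 mm = 1.07235 m.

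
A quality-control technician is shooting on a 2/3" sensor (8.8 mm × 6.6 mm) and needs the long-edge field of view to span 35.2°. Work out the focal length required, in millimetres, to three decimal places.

From α = 2·arctan(w/2f) we get f = w / (2·tan(α/2)).
With w = 8.8 mm and α/2 = 17.6°, tan(α/2) ≈ 0.31722, so f ≈ 8.8 / 0.63444 ≈ 13.8706 mm.

13.871 mm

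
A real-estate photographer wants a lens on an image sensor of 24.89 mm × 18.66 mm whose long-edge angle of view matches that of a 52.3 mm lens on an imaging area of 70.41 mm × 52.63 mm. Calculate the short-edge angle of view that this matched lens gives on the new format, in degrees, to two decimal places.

53.56°

Equal long-edge AOV ⇒ f₂ = f₁ · 24.89/70.41 = 52.3 × 0.35350 ≈ 18.4881 mm.
Short-edge AOV on the new format = 2·arctan(18.66 / (2 × 18.4881)) = 2·arctan(0.50465) ≈ 53.5555°.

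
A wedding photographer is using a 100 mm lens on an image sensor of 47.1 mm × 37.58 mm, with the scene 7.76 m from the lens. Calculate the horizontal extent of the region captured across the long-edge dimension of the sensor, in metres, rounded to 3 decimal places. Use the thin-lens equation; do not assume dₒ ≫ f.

3.608 m

dₒ: 7.76 m = 7760 mm.
Similar triangles through the lens centre give W/dₒ = w/dᵢ; with 1/f = 1/dₒ + 1/dᵢ this gives W = w·(dₒ − f)/f.
W = 47.1 mm × (7760 − 100) / 100 = 47.1 × 76.6000 ≈ 3607.860 mm = 3.60786 m.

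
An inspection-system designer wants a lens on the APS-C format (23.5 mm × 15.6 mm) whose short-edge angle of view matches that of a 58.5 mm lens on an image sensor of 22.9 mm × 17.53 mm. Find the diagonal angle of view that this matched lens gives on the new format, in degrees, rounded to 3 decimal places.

Equal short-edge AOV ⇒ f₂ = f₁ · 15.6/17.53 = 58.5 × 0.88990 ≈ 52.0593 mm.
Sensor diagonal = √(23.5² + 15.6²) = √795.6100 ≈ 28.2066 mm.
Diagonal AOV on the new format = 2·arctan(28.2066 / (2 × 52.0593)) = 2·arctan(0.27091) ≈ 30.3161°.

30.316°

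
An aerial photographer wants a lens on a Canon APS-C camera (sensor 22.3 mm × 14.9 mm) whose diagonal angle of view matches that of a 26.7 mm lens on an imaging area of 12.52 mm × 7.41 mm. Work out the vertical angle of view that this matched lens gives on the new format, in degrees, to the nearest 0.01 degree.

17.21°

Sensor diagonal = √(12.52² + 7.41²) = √211.6585 ≈ 14.5485 mm.
Sensor diagonal = √(22.3² + 14.9²) = √719.3000 ≈ 26.8198 mm.
Equal diagonal AOV ⇒ f₂ = f₁ · 26.8198/14.5485 = 26.7 × 1.84347 ≈ 49.2208 mm.
Vertical AOV on the new format = 2·arctan(14.9 / (2 × 49.2208)) = 2·arctan(0.15136) ≈ 17.2138°.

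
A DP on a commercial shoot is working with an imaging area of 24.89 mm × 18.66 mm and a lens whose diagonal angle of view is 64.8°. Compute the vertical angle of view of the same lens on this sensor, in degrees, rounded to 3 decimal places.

41.681°

Sensor diagonal = √(24.89² + 18.66²) = √967.7077 ≈ 31.1080 mm.
From the diagonal AOV: f = 31.1080 / (2·tan(32.4°)) = 31.1080 / 1.26924 ≈ 24.5092 mm.
Vertical AOV = 2·arctan(18.66 / (2 × 24.5092)) = 2·arctan(0.38067) ≈ 41.6810°.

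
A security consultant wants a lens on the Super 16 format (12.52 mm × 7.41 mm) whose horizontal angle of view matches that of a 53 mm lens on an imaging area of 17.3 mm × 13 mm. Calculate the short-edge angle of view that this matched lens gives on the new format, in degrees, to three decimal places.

Equal horizontal AOV ⇒ f₂ = f₁ · 12.52/17.3 = 53 × 0.72370 ≈ 38.3561 mm.
Short-edge AOV on the new format = 2·arctan(7.41 / (2 × 38.3561)) = 2·arctan(0.09659) ≈ 11.0347°.

11.035°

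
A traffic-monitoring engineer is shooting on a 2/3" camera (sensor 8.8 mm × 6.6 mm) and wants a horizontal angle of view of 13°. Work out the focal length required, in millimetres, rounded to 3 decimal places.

38.618 mm

From α = 2·arctan(w/2f) we get f = w / (2·tan(α/2)).
With w = 8.8 mm and α/2 = 6.5°, tan(α/2) ≈ 0.11394, so f ≈ 8.8 / 0.22787 ≈ 38.6183 mm.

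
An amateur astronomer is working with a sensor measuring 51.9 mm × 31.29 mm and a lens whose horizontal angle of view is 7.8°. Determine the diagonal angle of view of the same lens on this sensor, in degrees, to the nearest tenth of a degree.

9.1°

From the horizontal AOV: f = 51.9 / (2·tan(3.9°)) = 51.9 / 0.13635 ≈ 380.6483 mm.
Sensor diagonal = √(51.9² + 31.29²) = √3672.6741 ≈ 60.6026 mm.
Diagonal AOV = 2·arctan(60.6026 / (2 × 380.6483)) = 2·arctan(0.07960) ≈ 9.1028°.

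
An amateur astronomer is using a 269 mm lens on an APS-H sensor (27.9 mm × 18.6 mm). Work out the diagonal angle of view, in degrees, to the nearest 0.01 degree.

Sensor diagonal = √(27.9² + 18.6²) = √1124.3700 ≈ 33.5316 mm.
Angle of view α = 2·arctan(d/2f) with d = 33.5316 mm and f = 269 mm.
d/2f = 0.06233; arctan(0.06233) ≈ 3.5664°, so α ≈ 7.1329°.

7.13°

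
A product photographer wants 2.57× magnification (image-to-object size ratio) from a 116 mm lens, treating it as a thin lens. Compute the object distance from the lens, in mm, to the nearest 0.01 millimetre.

With m = dᵢ/dₒ and 1/f = 1/dₒ + 1/dᵢ, substituting dᵢ = m·dₒ gives 1/f = (1 + 1/m)/dₒ, hence dₒ = f·(1 + 1/m).
dₒ = 116 × (1 + 1/2.57) = 116 × 1.38911 ≈ 161.136 mm.

161.14 mm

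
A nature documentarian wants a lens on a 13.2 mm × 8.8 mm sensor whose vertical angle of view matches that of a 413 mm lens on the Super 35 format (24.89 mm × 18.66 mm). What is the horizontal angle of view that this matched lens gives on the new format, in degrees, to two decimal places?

Equal vertical AOV ⇒ f₂ = f₁ · 8.8/18.66 = 413 × 0.47160 ≈ 194.7696 mm.
Horizontal AOV on the new format = 2·arctan(13.2 / (2 × 194.7696)) = 2·arctan(0.03389) ≈ 3.8816°.

3.88°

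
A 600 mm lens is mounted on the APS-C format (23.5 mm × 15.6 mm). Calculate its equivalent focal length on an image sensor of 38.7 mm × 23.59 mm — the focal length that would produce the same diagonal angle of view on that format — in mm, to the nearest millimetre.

964 mm

Sensor diagonal = √(23.5² + 15.6²) = √795.6100 ≈ 28.2066 mm.
Sensor diagonal = √(38.7² + 23.59²) = √2054.1781 ≈ 45.3230 mm.
Equal angle of view means equal diagonal/f ratio, so f₂ = f₁ · (diagonal₂/diagonal₁) = 600 × 45.3230/28.2066.
f₂ = 600 × 1.60683 ≈ 964.096 mm.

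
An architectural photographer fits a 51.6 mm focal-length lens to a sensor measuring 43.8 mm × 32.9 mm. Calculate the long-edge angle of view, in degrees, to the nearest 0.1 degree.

46.0°

Angle of view α = 2·arctan(w/2f) with w = 43.8 mm and f = 51.6 mm.
w/2f = 0.42442; arctan(0.42442) ≈ 22.9973°, so α ≈ 45.9945°.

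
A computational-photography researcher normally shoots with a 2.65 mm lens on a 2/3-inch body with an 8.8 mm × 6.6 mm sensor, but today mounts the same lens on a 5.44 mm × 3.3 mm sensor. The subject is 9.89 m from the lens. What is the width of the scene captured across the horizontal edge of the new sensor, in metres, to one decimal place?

20.3 m

The focal length stays 2.65 mm; the relevant sensor dimension is now w = 5.44 mm. Object distance dₒ = 9.89 m = 9890 mm.
Thin-lens field width W = w·(dₒ − f)/f = 5.44 × (9890 − 2.65)/2.65 ≈ 20297.051 mm = 20.2971 m.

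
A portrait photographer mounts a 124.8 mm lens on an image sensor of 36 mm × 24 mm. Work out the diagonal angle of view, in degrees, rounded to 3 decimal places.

19.668°

Sensor diagonal = √(36² + 24²) = √1872.0000 ≈ 43.2666 mm.
Angle of view α = 2·arctan(d/2f) with d = 43.2666 mm and f = 124.8 mm.
d/2f = 0.17334; arctan(0.17334) ≈ 9.8341°, so α ≈ 19.6683°.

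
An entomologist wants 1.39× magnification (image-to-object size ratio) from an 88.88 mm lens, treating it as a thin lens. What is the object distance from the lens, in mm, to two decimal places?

With m = dᵢ/dₒ and 1/f = 1/dₒ + 1/dᵢ, substituting dᵢ = m·dₒ gives 1/f = (1 + 1/m)/dₒ, hence dₒ = f·(1 + 1/m).
dₒ = 88.88 × (1 + 1/1.39) = 88.88 × 1.71942 ≈ 152.822 mm.

152.82 mm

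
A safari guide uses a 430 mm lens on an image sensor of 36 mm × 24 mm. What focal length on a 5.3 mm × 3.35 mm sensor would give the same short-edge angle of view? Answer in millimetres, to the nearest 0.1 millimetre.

60.0 mm

Equal angle of view means equal height/f ratio, so f₂ = f₁ · (height₂/height₁) = 430 × 3.35/24.
f₂ = 430 × 0.13958 ≈ 60.021 mm.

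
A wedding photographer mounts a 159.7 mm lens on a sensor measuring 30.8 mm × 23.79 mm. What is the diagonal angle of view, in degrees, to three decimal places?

Sensor diagonal = √(30.8² + 23.79²) = √1514.6041 ≈ 38.9179 mm.
Angle of view α = 2·arctan(d/2f) with d = 38.9179 mm and f = 159.7 mm.
d/2f = 0.12185; arctan(0.12185) ≈ 6.9471°, so α ≈ 13.8941°.

13.894°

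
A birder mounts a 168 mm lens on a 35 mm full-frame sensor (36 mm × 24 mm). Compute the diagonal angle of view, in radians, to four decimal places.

Sensor diagonal = √(36² + 24²) = √1872.0000 ≈ 43.2666 mm.
Angle of view α = 2·arctan(d/2f) with d = 43.2666 mm and f = 168 mm.
d/2f = 0.12877; arctan(0.12877) ≈ 0.1281 rad, so α ≈ 0.2561 rad.

0.2561 rad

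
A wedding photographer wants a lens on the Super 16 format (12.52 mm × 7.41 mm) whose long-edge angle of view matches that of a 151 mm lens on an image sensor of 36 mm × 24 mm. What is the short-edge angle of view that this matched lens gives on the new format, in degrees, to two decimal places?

8.07°

Equal long-edge AOV ⇒ f₂ = f₁ · 12.52/36 = 151 × 0.34778 ≈ 52.5144 mm.
Short-edge AOV on the new format = 2·arctan(7.41 / (2 × 52.5144)) = 2·arctan(0.07055) ≈ 8.0713°.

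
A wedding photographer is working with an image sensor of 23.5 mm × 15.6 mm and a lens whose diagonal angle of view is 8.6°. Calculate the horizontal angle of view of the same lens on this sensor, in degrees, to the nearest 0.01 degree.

7.17°

Sensor diagonal = √(23.5² + 15.6²) = √795.6100 ≈ 28.2066 mm.
From the diagonal AOV: f = 28.2066 / (2·tan(4.3°)) = 28.2066 / 0.15038 ≈ 187.5676 mm.
Horizontal AOV = 2·arctan(23.5 / (2 × 187.5676)) = 2·arctan(0.06264) ≈ 7.1691°.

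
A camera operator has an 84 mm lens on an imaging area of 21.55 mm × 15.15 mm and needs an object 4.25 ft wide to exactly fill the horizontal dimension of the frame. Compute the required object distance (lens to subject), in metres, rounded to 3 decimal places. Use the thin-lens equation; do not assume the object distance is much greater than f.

W: 4.25 ft × 304.8 mm/ft = 1295.40 mm.
Magnification m = w/W = dᵢ/dₒ; combined with 1/f = 1/dₒ + 1/dᵢ this gives dₒ = f·(1 + W/w).
dₒ = 84 mm × (1 + 1295.4/21.55) = 84 × 61.1114 ≈ 5133.355 mm = 5.13335 m.

5.133 m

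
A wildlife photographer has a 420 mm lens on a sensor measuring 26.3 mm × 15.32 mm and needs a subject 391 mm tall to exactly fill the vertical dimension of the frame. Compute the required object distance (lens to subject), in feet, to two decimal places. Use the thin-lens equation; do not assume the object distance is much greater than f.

36.55 ft

Magnification m = h/W = dᵢ/dₒ; combined with 1/f = 1/dₒ + 1/dᵢ this gives dₒ = f·(1 + W/h).
dₒ = 420 mm × (1 + 391/15.32) = 420 × 26.5222 ≈ 11139.321 mm = 11139.321/304.8 ft = 36.5463 ft.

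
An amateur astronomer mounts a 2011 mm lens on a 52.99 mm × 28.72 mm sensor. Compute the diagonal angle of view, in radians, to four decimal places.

0.0300 rad

Sensor diagonal = √(52.99² + 28.72²) = √3632.7785 ≈ 60.2725 mm.
Angle of view α = 2·arctan(d/2f) with d = 60.2725 mm and f = 2011 mm.
d/2f = 0.01499; arctan(0.01499) ≈ 0.0150 rad, so α ≈ 0.0300 rad.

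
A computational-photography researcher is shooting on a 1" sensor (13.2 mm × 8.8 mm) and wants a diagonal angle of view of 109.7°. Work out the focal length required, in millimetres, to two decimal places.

5.59 mm

Sensor diagonal = √(13.2² + 8.8²) = √251.6800 ≈ 15.8644 mm.
From α = 2·arctan(d/2f) we get f = d / (2·tan(α/2)).
With d = 15.8644 mm and α/2 = 54.85°, tan(α/2) ≈ 1.42022, so f ≈ 15.8644 / 2.84044 ≈ 5.5852 mm.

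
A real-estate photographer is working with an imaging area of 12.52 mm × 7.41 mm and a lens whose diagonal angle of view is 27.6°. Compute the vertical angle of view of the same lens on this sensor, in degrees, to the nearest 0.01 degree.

14.26°

Sensor diagonal = √(12.52² + 7.41²) = √211.6585 ≈ 14.5485 mm.
From the diagonal AOV: f = 14.5485 / (2·tan(13.8°)) = 14.5485 / 0.49125 ≈ 29.6154 mm.
Vertical AOV = 2·arctan(7.41 / (2 × 29.6154)) = 2·arctan(0.12510) ≈ 14.2617°.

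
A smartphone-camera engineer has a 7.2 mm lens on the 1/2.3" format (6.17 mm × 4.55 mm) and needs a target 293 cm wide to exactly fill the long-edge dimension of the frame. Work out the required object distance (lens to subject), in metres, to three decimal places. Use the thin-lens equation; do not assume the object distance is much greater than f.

3.426 m

W: 293 cm = 2930 mm.
Magnification m = w/W = dᵢ/dₒ; combined with 1/f = 1/dₒ + 1/dᵢ this gives dₒ = f·(1 + W/w).
dₒ = 7.2 mm × (1 + 2930/6.17) = 7.2 × 475.8784 ≈ 3426.325 mm = 3.42632 m.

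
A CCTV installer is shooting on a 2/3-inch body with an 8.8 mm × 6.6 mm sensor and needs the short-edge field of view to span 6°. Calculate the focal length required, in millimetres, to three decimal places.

From α = 2·arctan(h/2f) we get f = h / (2·tan(α/2)).
With h = 6.6 mm and α/2 = 3°, tan(α/2) ≈ 0.05241, so f ≈ 6.6 / 0.10482 ≈ 62.9678 mm.

62.968 mm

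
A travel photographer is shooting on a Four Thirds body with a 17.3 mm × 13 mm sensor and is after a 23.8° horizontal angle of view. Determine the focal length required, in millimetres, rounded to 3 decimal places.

41.047 mm

From α = 2·arctan(w/2f) we get f = w / (2·tan(α/2)).
With w = 17.3 mm and α/2 = 11.9°, tan(α/2) ≈ 0.21073, so f ≈ 17.3 / 0.42147 ≈ 41.0472 mm.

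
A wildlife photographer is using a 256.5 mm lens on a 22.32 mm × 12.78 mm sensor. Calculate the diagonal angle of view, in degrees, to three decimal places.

5.740°

Sensor diagonal = √(22.32² + 12.78²) = √661.5108 ≈ 25.7199 mm.
Angle of view α = 2·arctan(d/2f) with d = 25.7199 mm and f = 256.5 mm.
d/2f = 0.05014; arctan(0.05014) ≈ 2.8702°, so α ≈ 5.7404°.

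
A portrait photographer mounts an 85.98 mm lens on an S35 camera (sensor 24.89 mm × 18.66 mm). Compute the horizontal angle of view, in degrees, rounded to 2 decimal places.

16.47°

Angle of view α = 2·arctan(w/2f) with w = 24.89 mm and f = 85.98 mm.
w/2f = 0.14474; arctan(0.14474) ≈ 8.2360°, so α ≈ 16.4719°.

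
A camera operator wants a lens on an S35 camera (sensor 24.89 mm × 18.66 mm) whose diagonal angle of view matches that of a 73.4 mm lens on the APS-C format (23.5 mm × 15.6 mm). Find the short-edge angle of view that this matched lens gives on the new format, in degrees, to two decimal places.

13.15°

Sensor diagonal = √(23.5² + 15.6²) = √795.6100 ≈ 28.2066 mm.
Sensor diagonal = √(24.89² + 18.66²) = √967.7077 ≈ 31.1080 mm.
Equal diagonal AOV ⇒ f₂ = f₁ · 31.1080/28.2066 = 73.4 × 1.10286 ≈ 80.9502 mm.
Short-edge AOV on the new format = 2·arctan(18.66 / (2 × 80.9502)) = 2·arctan(0.11526) ≈ 13.1493°.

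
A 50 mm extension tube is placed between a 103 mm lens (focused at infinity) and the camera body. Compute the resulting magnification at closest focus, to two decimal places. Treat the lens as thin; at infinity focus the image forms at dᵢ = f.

0.49×

The tube moves the image plane from f to f + e, so dᵢ = 103 + 50 = 153 mm. Focus is achieved when 1/f = 1/dₒ + 1/dᵢ, giving dₒ = 1/(1/f − 1/(f+e)).
Magnification m = dᵢ/dₒ = (f+e)·(1/f − 1/(f+e)) = e/f = 50/103 ≈ 0.4854.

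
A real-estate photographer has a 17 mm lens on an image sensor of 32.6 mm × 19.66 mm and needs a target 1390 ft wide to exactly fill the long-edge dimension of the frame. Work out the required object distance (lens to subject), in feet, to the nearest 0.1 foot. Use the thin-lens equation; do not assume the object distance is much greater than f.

W: 1390 ft × 304.8 mm/ft = 423671.99 mm.
Magnification m = w/W = dᵢ/dₒ; combined with 1/f = 1/dₒ + 1/dᵢ this gives dₒ = f·(1 + W/w).
dₒ = 17 mm × (1 + 423672/32.6) = 17 × 12997.0732 ≈ 220950.244 mm = 220950.244/304.8 ft = 724.902 ft.

724.9 ft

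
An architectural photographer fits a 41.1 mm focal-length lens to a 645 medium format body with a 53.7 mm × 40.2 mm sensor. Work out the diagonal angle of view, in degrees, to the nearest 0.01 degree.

Sensor diagonal = √(53.7² + 40.2²) = √4499.7300 ≈ 67.0800 mm.
Angle of view α = 2·arctan(d/2f) with d = 67.0800 mm and f = 41.1 mm.
d/2f = 0.81606; arctan(0.81606) ≈ 39.2165°, so α ≈ 78.4329°.

78.43°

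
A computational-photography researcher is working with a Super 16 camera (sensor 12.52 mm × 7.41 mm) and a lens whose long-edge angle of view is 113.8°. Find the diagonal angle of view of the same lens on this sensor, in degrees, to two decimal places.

From the long-edge AOV: f = 12.52 / (2·tan(56.9°)) = 12.52 / 3.06799 ≈ 4.0808 mm.
Sensor diagonal = √(12.52² + 7.41²) = √211.6585 ≈ 14.5485 mm.
Diagonal AOV = 2·arctan(14.5485 / (2 × 4.0808)) = 2·arctan(1.78253) ≈ 121.4152°.

121.42°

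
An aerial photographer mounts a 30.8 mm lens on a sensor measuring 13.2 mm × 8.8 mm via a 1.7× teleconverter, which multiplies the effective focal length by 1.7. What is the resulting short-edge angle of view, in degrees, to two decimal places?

9.61°

Effective focal length f = 30.8 × 1.7 = 52.36 mm.
α = 2·arctan(8.8 / (2 × 52.36)) = 2·arctan(0.08403) ≈ 9.6070°.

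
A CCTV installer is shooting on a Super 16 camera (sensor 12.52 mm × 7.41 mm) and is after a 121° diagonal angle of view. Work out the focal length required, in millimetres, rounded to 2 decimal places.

Sensor diagonal = √(12.52² + 7.41²) = √211.6585 ≈ 14.5485 mm.
From α = 2·arctan(d/2f) we get f = d / (2·tan(α/2)).
With d = 14.5485 mm and α/2 = 60.5°, tan(α/2) ≈ 1.76749, so f ≈ 14.5485 / 3.53499 ≈ 4.1156 mm.

4.12 mm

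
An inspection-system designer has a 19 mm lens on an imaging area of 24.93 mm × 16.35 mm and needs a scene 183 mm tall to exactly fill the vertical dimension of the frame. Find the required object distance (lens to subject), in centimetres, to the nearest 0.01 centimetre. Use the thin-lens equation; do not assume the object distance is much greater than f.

Magnification m = h/W = dᵢ/dₒ; combined with 1/f = 1/dₒ + 1/dᵢ this gives dₒ = f·(1 + W/h).
dₒ = 19 mm × (1 + 183/16.35) = 19 × 12.1927 ≈ 231.661 mm = 23.1661 cm.

23.17 cm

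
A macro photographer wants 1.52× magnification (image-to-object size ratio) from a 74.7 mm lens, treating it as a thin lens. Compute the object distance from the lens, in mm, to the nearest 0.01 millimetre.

123.84 mm

With m = dᵢ/dₒ and 1/f = 1/dₒ + 1/dᵢ, substituting dᵢ = m·dₒ gives 1/f = (1 + 1/m)/dₒ, hence dₒ = f·(1 + 1/m).
dₒ = 74.7 × (1 + 1/1.52) = 74.7 × 1.65789 ≈ 123.845 mm.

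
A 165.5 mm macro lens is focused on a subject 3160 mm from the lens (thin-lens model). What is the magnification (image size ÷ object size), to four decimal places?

Thin lens: 1/f = 1/dₒ + 1/dᵢ → 1/dᵢ = 1/165.5 − 1/3160 = 0.0057258 mm⁻¹, so dᵢ ≈ 174.6469 mm.
Magnification m = dᵢ/dₒ = 174.6469/3160 ≈ 0.05527.

0.0553×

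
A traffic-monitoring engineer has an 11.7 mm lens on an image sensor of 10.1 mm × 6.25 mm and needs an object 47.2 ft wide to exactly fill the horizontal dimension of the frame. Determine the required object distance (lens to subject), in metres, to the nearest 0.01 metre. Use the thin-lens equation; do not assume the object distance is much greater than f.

W: 47.2 ft × 304.8 mm/ft = 14386.56 mm.
Magnification m = w/W = dᵢ/dₒ; combined with 1/f = 1/dₒ + 1/dᵢ this gives dₒ = f·(1 + W/w).
dₒ = 11.7 mm × (1 + 14386.6/10.1) = 11.7 × 1425.4118 ≈ 16677.318 mm = 16.6773 m.

16.68 m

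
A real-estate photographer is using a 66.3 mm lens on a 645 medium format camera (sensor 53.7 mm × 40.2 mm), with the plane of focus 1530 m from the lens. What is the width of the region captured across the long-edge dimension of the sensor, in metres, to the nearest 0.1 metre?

1239.2 m

dₒ: 1530 m = 1.53e+06 mm.
Similar triangles through the lens centre give W/dₒ = w/dᵢ; with 1/f = 1/dₒ + 1/dᵢ this gives W = w·(dₒ − f)/f.
W = 53.7 mm × (1.53e+06 − 66.3) / 66.3 = 53.7 × 23075.9231 ≈ 1239177.069 mm = 1239.18 m.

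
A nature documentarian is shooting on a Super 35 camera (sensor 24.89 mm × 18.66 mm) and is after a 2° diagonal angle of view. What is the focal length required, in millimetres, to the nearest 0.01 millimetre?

891.09 mm

Sensor diagonal = √(24.89² + 18.66²) = √967.7077 ≈ 31.1080 mm.
From α = 2·arctan(d/2f) we get f = d / (2·tan(α/2)).
With d = 31.1080 mm and α/2 = 1°, tan(α/2) ≈ 0.01746, so f ≈ 31.1080 / 0.03491 ≈ 891.0881 mm.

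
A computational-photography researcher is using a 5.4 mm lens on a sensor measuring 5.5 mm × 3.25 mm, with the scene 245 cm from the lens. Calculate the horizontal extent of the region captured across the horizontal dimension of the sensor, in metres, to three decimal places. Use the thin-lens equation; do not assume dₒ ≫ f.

2.490 m

dₒ: 245 cm = 2450 mm.
Similar triangles through the lens centre give W/dₒ = w/dᵢ; with 1/f = 1/dₒ + 1/dᵢ this gives W = w·(dₒ − f)/f.
W = 5.5 mm × (2450 − 5.4) / 5.4 = 5.5 × 452.7037 ≈ 2489.870 mm = 2.48987 m.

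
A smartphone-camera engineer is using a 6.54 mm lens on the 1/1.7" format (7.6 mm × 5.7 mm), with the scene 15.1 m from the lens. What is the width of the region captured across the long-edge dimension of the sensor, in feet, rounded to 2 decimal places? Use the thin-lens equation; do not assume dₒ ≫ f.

dₒ: 15.1 m = 15100 mm.
Similar triangles through the lens centre give W/dₒ = w/dᵢ; with 1/f = 1/dₒ + 1/dᵢ this gives W = w·(dₒ − f)/f.
W = 7.6 mm × (15100 − 6.54) / 6.54 = 7.6 × 2307.8685 ≈ 17539.801 mm = 17539.801/304.8 ft = 57.5453 ft.

57.55 ft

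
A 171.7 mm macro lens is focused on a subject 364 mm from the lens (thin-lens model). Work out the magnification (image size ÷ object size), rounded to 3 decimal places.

Thin lens: 1/f = 1/dₒ + 1/dᵢ → 1/dᵢ = 1/171.7 − 1/364 = 0.0030769 mm⁻¹, so dᵢ ≈ 325.0068 mm.
Magnification m = dᵢ/dₒ = 325.0068/364 ≈ 0.89288.

0.893×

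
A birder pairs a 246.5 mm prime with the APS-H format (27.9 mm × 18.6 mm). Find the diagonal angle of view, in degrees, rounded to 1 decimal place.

Sensor diagonal = √(27.9² + 18.6²) = √1124.3700 ≈ 33.5316 mm.
Angle of view α = 2·arctan(d/2f) with d = 33.5316 mm and f = 246.5 mm.
d/2f = 0.06802; arctan(0.06802) ≈ 3.8910°, so α ≈ 7.7820°.

7.8°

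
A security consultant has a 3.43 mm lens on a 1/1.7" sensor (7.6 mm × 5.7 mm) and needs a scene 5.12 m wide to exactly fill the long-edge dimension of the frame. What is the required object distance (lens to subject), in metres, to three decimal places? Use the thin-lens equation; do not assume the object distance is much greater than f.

2.314 m

W: 5.12 m = 5120 mm.
Magnification m = w/W = dᵢ/dₒ; combined with 1/f = 1/dₒ + 1/dᵢ this gives dₒ = f·(1 + W/w).
dₒ = 3.43 mm × (1 + 5120/7.6) = 3.43 × 674.6842 ≈ 2314.167 mm = 2.31417 m.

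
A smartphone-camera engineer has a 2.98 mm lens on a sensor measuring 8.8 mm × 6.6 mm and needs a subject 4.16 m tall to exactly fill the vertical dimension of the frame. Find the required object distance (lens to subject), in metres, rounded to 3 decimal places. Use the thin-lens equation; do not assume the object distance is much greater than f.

1.881 m

W: 4.16 m = 4160 mm.
Magnification m = h/W = dᵢ/dₒ; combined with 1/f = 1/dₒ + 1/dᵢ this gives dₒ = f·(1 + W/h).
dₒ = 2.98 mm × (1 + 4160/6.6) = 2.98 × 631.3030 ≈ 1881.283 mm = 1.88128 m.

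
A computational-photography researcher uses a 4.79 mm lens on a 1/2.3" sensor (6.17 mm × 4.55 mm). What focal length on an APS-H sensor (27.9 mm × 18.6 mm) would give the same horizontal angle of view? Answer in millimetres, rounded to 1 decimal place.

Equal angle of view means equal width/f ratio, so f₂ = f₁ · (width₂/width₁) = 4.79 × 27.9/6.17.
f₂ = 4.79 × 4.52188 ≈ 21.660 mm.

21.7 mm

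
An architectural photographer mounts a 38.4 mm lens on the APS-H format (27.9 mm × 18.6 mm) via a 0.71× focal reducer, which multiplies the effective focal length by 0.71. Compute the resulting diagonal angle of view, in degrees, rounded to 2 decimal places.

63.18°

Effective focal length f = 38.4 × 0.71 = 27.264 mm.
Sensor diagonal = √(27.9² + 18.6²) = √1124.3700 ≈ 33.5316 mm.
α = 2·arctan(33.532 / (2 × 27.264)) = 2·arctan(0.61494) ≈ 63.1783°.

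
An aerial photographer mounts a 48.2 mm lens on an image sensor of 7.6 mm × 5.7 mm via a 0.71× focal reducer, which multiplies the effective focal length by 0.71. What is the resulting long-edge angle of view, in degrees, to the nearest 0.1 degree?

Effective focal length f = 48.2 × 0.71 = 34.222 mm.
α = 2·arctan(7.6 / (2 × 34.222)) = 2·arctan(0.11104) ≈ 12.6723°.

12.7°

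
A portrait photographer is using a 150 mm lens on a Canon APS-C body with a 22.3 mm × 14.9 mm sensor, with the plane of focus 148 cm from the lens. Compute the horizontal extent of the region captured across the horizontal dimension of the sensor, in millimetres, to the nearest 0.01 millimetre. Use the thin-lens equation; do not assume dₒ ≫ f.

dₒ: 148 cm = 1480 mm.
Similar triangles through the lens centre give W/dₒ = w/dᵢ; with 1/f = 1/dₒ + 1/dᵢ this gives W = w·(dₒ − f)/f.
W = 22.3 mm × (1480 − 150) / 150 = 22.3 × 8.8667 ≈ 197.727 mm.

197.73 mm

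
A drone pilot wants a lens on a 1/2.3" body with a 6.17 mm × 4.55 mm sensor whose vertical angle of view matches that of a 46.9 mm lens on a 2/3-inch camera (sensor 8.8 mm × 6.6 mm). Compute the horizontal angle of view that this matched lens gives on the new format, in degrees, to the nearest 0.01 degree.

10.90°

Equal vertical AOV ⇒ f₂ = f₁ · 4.55/6.6 = 46.9 × 0.68939 ≈ 32.3326 mm.
Horizontal AOV on the new format = 2·arctan(6.17 / (2 × 32.3326)) = 2·arctan(0.09541) ≈ 10.9007°.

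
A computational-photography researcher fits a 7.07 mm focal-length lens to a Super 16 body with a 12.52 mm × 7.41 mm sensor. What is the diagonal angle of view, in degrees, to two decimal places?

91.63°

Sensor diagonal = √(12.52² + 7.41²) = √211.6585 ≈ 14.5485 mm.
Angle of view α = 2·arctan(d/2f) with d = 14.5485 mm and f = 7.07 mm.
d/2f = 1.02889; arctan(1.02889) ≈ 45.8158°, so α ≈ 91.6315°.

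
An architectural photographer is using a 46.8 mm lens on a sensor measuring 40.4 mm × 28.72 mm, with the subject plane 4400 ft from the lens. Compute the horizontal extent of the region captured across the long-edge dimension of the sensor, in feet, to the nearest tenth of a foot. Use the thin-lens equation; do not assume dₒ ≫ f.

dₒ: 4400 ft × 304.8 mm/ft = 1341119.96 mm.
Similar triangles through the lens centre give W/dₒ = w/dᵢ; with 1/f = 1/dₒ + 1/dᵢ this gives W = w·(dₒ − f)/f.
W = 40.4 mm × (1.34112e+06 − 46.8) / 46.8 = 40.4 × 28655.4093 ≈ 1157678.537 mm = 1157678.537/304.8 ft = 3798.16 ft.

3798.2 ft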